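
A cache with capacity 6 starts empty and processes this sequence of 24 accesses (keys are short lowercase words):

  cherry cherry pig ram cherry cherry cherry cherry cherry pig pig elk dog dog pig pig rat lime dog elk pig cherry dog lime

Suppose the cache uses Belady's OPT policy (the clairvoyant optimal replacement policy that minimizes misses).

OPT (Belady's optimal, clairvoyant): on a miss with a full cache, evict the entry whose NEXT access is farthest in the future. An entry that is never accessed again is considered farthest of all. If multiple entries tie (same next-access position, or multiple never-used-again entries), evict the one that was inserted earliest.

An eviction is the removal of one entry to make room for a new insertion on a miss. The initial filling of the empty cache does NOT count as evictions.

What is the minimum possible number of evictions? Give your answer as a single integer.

Answer: 1

Derivation:
OPT (Belady) simulation (capacity=6):
  1. access cherry: MISS. Cache: [cherry]
  2. access cherry: HIT. Next use of cherry: step 5. Cache: [cherry]
  3. access pig: MISS. Cache: [cherry pig]
  4. access ram: MISS. Cache: [cherry pig ram]
  5. access cherry: HIT. Next use of cherry: step 6. Cache: [cherry pig ram]
  6. access cherry: HIT. Next use of cherry: step 7. Cache: [cherry pig ram]
  7. access cherry: HIT. Next use of cherry: step 8. Cache: [cherry pig ram]
  8. access cherry: HIT. Next use of cherry: step 9. Cache: [cherry pig ram]
  9. access cherry: HIT. Next use of cherry: step 22. Cache: [cherry pig ram]
  10. access pig: HIT. Next use of pig: step 11. Cache: [cherry pig ram]
  11. access pig: HIT. Next use of pig: step 15. Cache: [cherry pig ram]
  12. access elk: MISS. Cache: [cherry pig ram elk]
  13. access dog: MISS. Cache: [cherry pig ram elk dog]
  14. access dog: HIT. Next use of dog: step 19. Cache: [cherry pig ram elk dog]
  15. access pig: HIT. Next use of pig: step 16. Cache: [cherry pig ram elk dog]
  16. access pig: HIT. Next use of pig: step 21. Cache: [cherry pig ram elk dog]
  17. access rat: MISS. Cache: [cherry pig ram elk dog rat]
  18. access lime: MISS, evict ram (next use: never). Cache: [cherry pig elk dog rat lime]
  19. access dog: HIT. Next use of dog: step 23. Cache: [cherry pig elk dog rat lime]
  20. access elk: HIT. Next use of elk: never. Cache: [cherry pig elk dog rat lime]
  21. access pig: HIT. Next use of pig: never. Cache: [cherry pig elk dog rat lime]
  22. access cherry: HIT. Next use of cherry: never. Cache: [cherry pig elk dog rat lime]
  23. access dog: HIT. Next use of dog: never. Cache: [cherry pig elk dog rat lime]
  24. access lime: HIT. Next use of lime: never. Cache: [cherry pig elk dog rat lime]
Total: 17 hits, 7 misses, 1 evictions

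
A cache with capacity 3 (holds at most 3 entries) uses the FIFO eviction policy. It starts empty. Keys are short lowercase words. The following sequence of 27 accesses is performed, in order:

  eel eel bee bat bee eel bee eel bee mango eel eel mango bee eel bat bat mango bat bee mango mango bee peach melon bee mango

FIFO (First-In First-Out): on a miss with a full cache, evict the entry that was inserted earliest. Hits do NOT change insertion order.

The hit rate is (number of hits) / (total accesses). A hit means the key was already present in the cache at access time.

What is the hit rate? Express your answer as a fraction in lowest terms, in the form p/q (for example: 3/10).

Answer: 5/9

Derivation:
FIFO simulation (capacity=3):
  1. access eel: MISS. Cache (old->new): [eel]
  2. access eel: HIT. Cache (old->new): [eel]
  3. access bee: MISS. Cache (old->new): [eel bee]
  4. access bat: MISS. Cache (old->new): [eel bee bat]
  5. access bee: HIT. Cache (old->new): [eel bee bat]
  6. access eel: HIT. Cache (old->new): [eel bee bat]
  7. access bee: HIT. Cache (old->new): [eel bee bat]
  8. access eel: HIT. Cache (old->new): [eel bee bat]
  9. access bee: HIT. Cache (old->new): [eel bee bat]
  10. access mango: MISS, evict eel. Cache (old->new): [bee bat mango]
  11. access eel: MISS, evict bee. Cache (old->new): [bat mango eel]
  12. access eel: HIT. Cache (old->new): [bat mango eel]
  13. access mango: HIT. Cache (old->new): [bat mango eel]
  14. access bee: MISS, evict bat. Cache (old->new): [mango eel bee]
  15. access eel: HIT. Cache (old->new): [mango eel bee]
  16. access bat: MISS, evict mango. Cache (old->new): [eel bee bat]
  17. access bat: HIT. Cache (old->new): [eel bee bat]
  18. access mango: MISS, evict eel. Cache (old->new): [bee bat mango]
  19. access bat: HIT. Cache (old->new): [bee bat mango]
  20. access bee: HIT. Cache (old->new): [bee bat mango]
  21. access mango: HIT. Cache (old->new): [bee bat mango]
  22. access mango: HIT. Cache (old->new): [bee bat mango]
  23. access bee: HIT. Cache (old->new): [bee bat mango]
  24. access peach: MISS, evict bee. Cache (old->new): [bat mango peach]
  25. access melon: MISS, evict bat. Cache (old->new): [mango peach melon]
  26. access bee: MISS, evict mango. Cache (old->new): [peach melon bee]
  27. access mango: MISS, evict peach. Cache (old->new): [melon bee mango]
Total: 15 hits, 12 misses, 9 evictions

Hit rate = 15/27 = 5/9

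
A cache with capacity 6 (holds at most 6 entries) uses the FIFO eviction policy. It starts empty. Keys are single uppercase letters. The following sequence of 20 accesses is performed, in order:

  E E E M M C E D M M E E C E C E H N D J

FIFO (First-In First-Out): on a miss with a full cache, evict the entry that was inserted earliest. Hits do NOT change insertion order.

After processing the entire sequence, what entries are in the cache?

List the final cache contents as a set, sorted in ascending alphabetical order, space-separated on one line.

Answer: C D H J M N

Derivation:
FIFO simulation (capacity=6):
  1. access E: MISS. Cache (old->new): [E]
  2. access E: HIT. Cache (old->new): [E]
  3. access E: HIT. Cache (old->new): [E]
  4. access M: MISS. Cache (old->new): [E M]
  5. access M: HIT. Cache (old->new): [E M]
  6. access C: MISS. Cache (old->new): [E M C]
  7. access E: HIT. Cache (old->new): [E M C]
  8. access D: MISS. Cache (old->new): [E M C D]
  9. access M: HIT. Cache (old->new): [E M C D]
  10. access M: HIT. Cache (old->new): [E M C D]
  11. access E: HIT. Cache (old->new): [E M C D]
  12. access E: HIT. Cache (old->new): [E M C D]
  13. access C: HIT. Cache (old->new): [E M C D]
  14. access E: HIT. Cache (old->new): [E M C D]
  15. access C: HIT. Cache (old->new): [E M C D]
  16. access E: HIT. Cache (old->new): [E M C D]
  17. access H: MISS. Cache (old->new): [E M C D H]
  18. access N: MISS. Cache (old->new): [E M C D H N]
  19. access D: HIT. Cache (old->new): [E M C D H N]
  20. access J: MISS, evict E. Cache (old->new): [M C D H N J]
Total: 13 hits, 7 misses, 1 evictions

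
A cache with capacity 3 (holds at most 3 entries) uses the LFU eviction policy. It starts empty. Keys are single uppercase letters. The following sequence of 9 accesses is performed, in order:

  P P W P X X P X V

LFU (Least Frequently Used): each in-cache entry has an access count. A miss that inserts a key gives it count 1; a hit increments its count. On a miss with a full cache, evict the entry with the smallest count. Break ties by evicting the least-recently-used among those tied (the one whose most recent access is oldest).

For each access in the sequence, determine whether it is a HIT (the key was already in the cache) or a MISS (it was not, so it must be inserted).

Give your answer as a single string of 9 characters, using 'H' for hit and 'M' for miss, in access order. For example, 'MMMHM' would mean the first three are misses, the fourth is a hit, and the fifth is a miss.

Answer: MHMHMHHHM

Derivation:
LFU simulation (capacity=3):
  1. access P: MISS. Cache: [P(c=1)]
  2. access P: HIT, count now 2. Cache: [P(c=2)]
  3. access W: MISS. Cache: [W(c=1) P(c=2)]
  4. access P: HIT, count now 3. Cache: [W(c=1) P(c=3)]
  5. access X: MISS. Cache: [W(c=1) X(c=1) P(c=3)]
  6. access X: HIT, count now 2. Cache: [W(c=1) X(c=2) P(c=3)]
  7. access P: HIT, count now 4. Cache: [W(c=1) X(c=2) P(c=4)]
  8. access X: HIT, count now 3. Cache: [W(c=1) X(c=3) P(c=4)]
  9. access V: MISS, evict W(c=1). Cache: [V(c=1) X(c=3) P(c=4)]
Total: 5 hits, 4 misses, 1 evictions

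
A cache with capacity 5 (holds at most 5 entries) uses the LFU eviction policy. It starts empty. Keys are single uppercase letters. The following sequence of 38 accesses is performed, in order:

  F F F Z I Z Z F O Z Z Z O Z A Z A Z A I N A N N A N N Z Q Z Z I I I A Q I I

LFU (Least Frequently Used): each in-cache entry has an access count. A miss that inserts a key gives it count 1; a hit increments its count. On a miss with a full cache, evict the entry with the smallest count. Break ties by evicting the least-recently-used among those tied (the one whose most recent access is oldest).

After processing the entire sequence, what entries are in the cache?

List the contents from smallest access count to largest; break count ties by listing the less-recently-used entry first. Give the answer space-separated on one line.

Answer: I F N A Z

Derivation:
LFU simulation (capacity=5):
  1. access F: MISS. Cache: [F(c=1)]
  2. access F: HIT, count now 2. Cache: [F(c=2)]
  3. access F: HIT, count now 3. Cache: [F(c=3)]
  4. access Z: MISS. Cache: [Z(c=1) F(c=3)]
  5. access I: MISS. Cache: [Z(c=1) I(c=1) F(c=3)]
  6. access Z: HIT, count now 2. Cache: [I(c=1) Z(c=2) F(c=3)]
  7. access Z: HIT, count now 3. Cache: [I(c=1) F(c=3) Z(c=3)]
  8. access F: HIT, count now 4. Cache: [I(c=1) Z(c=3) F(c=4)]
  9. access O: MISS. Cache: [I(c=1) O(c=1) Z(c=3) F(c=4)]
  10. access Z: HIT, count now 4. Cache: [I(c=1) O(c=1) F(c=4) Z(c=4)]
  11. access Z: HIT, count now 5. Cache: [I(c=1) O(c=1) F(c=4) Z(c=5)]
  12. access Z: HIT, count now 6. Cache: [I(c=1) O(c=1) F(c=4) Z(c=6)]
  13. access O: HIT, count now 2. Cache: [I(c=1) O(c=2) F(c=4) Z(c=6)]
  14. access Z: HIT, count now 7. Cache: [I(c=1) O(c=2) F(c=4) Z(c=7)]
  15. access A: MISS. Cache: [I(c=1) A(c=1) O(c=2) F(c=4) Z(c=7)]
  16. access Z: HIT, count now 8. Cache: [I(c=1) A(c=1) O(c=2) F(c=4) Z(c=8)]
  17. access A: HIT, count now 2. Cache: [I(c=1) O(c=2) A(c=2) F(c=4) Z(c=8)]
  18. access Z: HIT, count now 9. Cache: [I(c=1) O(c=2) A(c=2) F(c=4) Z(c=9)]
  19. access A: HIT, count now 3. Cache: [I(c=1) O(c=2) A(c=3) F(c=4) Z(c=9)]
  20. access I: HIT, count now 2. Cache: [O(c=2) I(c=2) A(c=3) F(c=4) Z(c=9)]
  21. access N: MISS, evict O(c=2). Cache: [N(c=1) I(c=2) A(c=3) F(c=4) Z(c=9)]
  22. access A: HIT, count now 4. Cache: [N(c=1) I(c=2) F(c=4) A(c=4) Z(c=9)]
  23. access N: HIT, count now 2. Cache: [I(c=2) N(c=2) F(c=4) A(c=4) Z(c=9)]
  24. access N: HIT, count now 3. Cache: [I(c=2) N(c=3) F(c=4) A(c=4) Z(c=9)]
  25. access A: HIT, count now 5. Cache: [I(c=2) N(c=3) F(c=4) A(c=5) Z(c=9)]
  26. access N: HIT, count now 4. Cache: [I(c=2) F(c=4) N(c=4) A(c=5) Z(c=9)]
  27. access N: HIT, count now 5. Cache: [I(c=2) F(c=4) A(c=5) N(c=5) Z(c=9)]
  28. access Z: HIT, count now 10. Cache: [I(c=2) F(c=4) A(c=5) N(c=5) Z(c=10)]
  29. access Q: MISS, evict I(c=2). Cache: [Q(c=1) F(c=4) A(c=5) N(c=5) Z(c=10)]
  30. access Z: HIT, count now 11. Cache: [Q(c=1) F(c=4) A(c=5) N(c=5) Z(c=11)]
  31. access Z: HIT, count now 12. Cache: [Q(c=1) F(c=4) A(c=5) N(c=5) Z(c=12)]
  32. access I: MISS, evict Q(c=1). Cache: [I(c=1) F(c=4) A(c=5) N(c=5) Z(c=12)]
  33. access I: HIT, count now 2. Cache: [I(c=2) F(c=4) A(c=5) N(c=5) Z(c=12)]
  34. access I: HIT, count now 3. Cache: [I(c=3) F(c=4) A(c=5) N(c=5) Z(c=12)]
  35. access A: HIT, count now 6. Cache: [I(c=3) F(c=4) N(c=5) A(c=6) Z(c=12)]
  36. access Q: MISS, evict I(c=3). Cache: [Q(c=1) F(c=4) N(c=5) A(c=6) Z(c=12)]
  37. access I: MISS, evict Q(c=1). Cache: [I(c=1) F(c=4) N(c=5) A(c=6) Z(c=12)]
  38. access I: HIT, count now 2. Cache: [I(c=2) F(c=4) N(c=5) A(c=6) Z(c=12)]
Total: 28 hits, 10 misses, 5 evictions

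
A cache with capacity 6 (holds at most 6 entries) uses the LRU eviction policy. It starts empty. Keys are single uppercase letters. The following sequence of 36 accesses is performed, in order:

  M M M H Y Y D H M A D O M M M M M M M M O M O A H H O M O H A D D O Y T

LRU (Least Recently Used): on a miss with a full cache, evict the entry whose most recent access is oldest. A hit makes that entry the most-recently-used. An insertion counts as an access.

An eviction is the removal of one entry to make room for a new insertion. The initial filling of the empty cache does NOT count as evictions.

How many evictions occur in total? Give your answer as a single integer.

LRU simulation (capacity=6):
  1. access M: MISS. Cache (LRU->MRU): [M]
  2. access M: HIT. Cache (LRU->MRU): [M]
  3. access M: HIT. Cache (LRU->MRU): [M]
  4. access H: MISS. Cache (LRU->MRU): [M H]
  5. access Y: MISS. Cache (LRU->MRU): [M H Y]
  6. access Y: HIT. Cache (LRU->MRU): [M H Y]
  7. access D: MISS. Cache (LRU->MRU): [M H Y D]
  8. access H: HIT. Cache (LRU->MRU): [M Y D H]
  9. access M: HIT. Cache (LRU->MRU): [Y D H M]
  10. access A: MISS. Cache (LRU->MRU): [Y D H M A]
  11. access D: HIT. Cache (LRU->MRU): [Y H M A D]
  12. access O: MISS. Cache (LRU->MRU): [Y H M A D O]
  13. access M: HIT. Cache (LRU->MRU): [Y H A D O M]
  14. access M: HIT. Cache (LRU->MRU): [Y H A D O M]
  15. access M: HIT. Cache (LRU->MRU): [Y H A D O M]
  16. access M: HIT. Cache (LRU->MRU): [Y H A D O M]
  17. access M: HIT. Cache (LRU->MRU): [Y H A D O M]
  18. access M: HIT. Cache (LRU->MRU): [Y H A D O M]
  19. access M: HIT. Cache (LRU->MRU): [Y H A D O M]
  20. access M: HIT. Cache (LRU->MRU): [Y H A D O M]
  21. access O: HIT. Cache (LRU->MRU): [Y H A D M O]
  22. access M: HIT. Cache (LRU->MRU): [Y H A D O M]
  23. access O: HIT. Cache (LRU->MRU): [Y H A D M O]
  24. access A: HIT. Cache (LRU->MRU): [Y H D M O A]
  25. access H: HIT. Cache (LRU->MRU): [Y D M O A H]
  26. access H: HIT. Cache (LRU->MRU): [Y D M O A H]
  27. access O: HIT. Cache (LRU->MRU): [Y D M A H O]
  28. access M: HIT. Cache (LRU->MRU): [Y D A H O M]
  29. access O: HIT. Cache (LRU->MRU): [Y D A H M O]
  30. access H: HIT. Cache (LRU->MRU): [Y D A M O H]
  31. access A: HIT. Cache (LRU->MRU): [Y D M O H A]
  32. access D: HIT. Cache (LRU->MRU): [Y M O H A D]
  33. access D: HIT. Cache (LRU->MRU): [Y M O H A D]
  34. access O: HIT. Cache (LRU->MRU): [Y M H A D O]
  35. access Y: HIT. Cache (LRU->MRU): [M H A D O Y]
  36. access T: MISS, evict M. Cache (LRU->MRU): [H A D O Y T]
Total: 29 hits, 7 misses, 1 evictions

Answer: 1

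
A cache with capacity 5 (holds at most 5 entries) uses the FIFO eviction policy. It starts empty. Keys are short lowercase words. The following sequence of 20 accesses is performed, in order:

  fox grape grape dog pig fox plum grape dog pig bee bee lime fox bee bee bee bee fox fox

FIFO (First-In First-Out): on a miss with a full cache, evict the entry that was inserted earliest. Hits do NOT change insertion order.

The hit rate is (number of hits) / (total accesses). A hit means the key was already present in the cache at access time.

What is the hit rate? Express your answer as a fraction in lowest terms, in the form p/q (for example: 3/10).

FIFO simulation (capacity=5):
  1. access fox: MISS. Cache (old->new): [fox]
  2. access grape: MISS. Cache (old->new): [fox grape]
  3. access grape: HIT. Cache (old->new): [fox grape]
  4. access dog: MISS. Cache (old->new): [fox grape dog]
  5. access pig: MISS. Cache (old->new): [fox grape dog pig]
  6. access fox: HIT. Cache (old->new): [fox grape dog pig]
  7. access plum: MISS. Cache (old->new): [fox grape dog pig plum]
  8. access grape: HIT. Cache (old->new): [fox grape dog pig plum]
  9. access dog: HIT. Cache (old->new): [fox grape dog pig plum]
  10. access pig: HIT. Cache (old->new): [fox grape dog pig plum]
  11. access bee: MISS, evict fox. Cache (old->new): [grape dog pig plum bee]
  12. access bee: HIT. Cache (old->new): [grape dog pig plum bee]
  13. access lime: MISS, evict grape. Cache (old->new): [dog pig plum bee lime]
  14. access fox: MISS, evict dog. Cache (old->new): [pig plum bee lime fox]
  15. access bee: HIT. Cache (old->new): [pig plum bee lime fox]
  16. access bee: HIT. Cache (old->new): [pig plum bee lime fox]
  17. access bee: HIT. Cache (old->new): [pig plum bee lime fox]
  18. access bee: HIT. Cache (old->new): [pig plum bee lime fox]
  19. access fox: HIT. Cache (old->new): [pig plum bee lime fox]
  20. access fox: HIT. Cache (old->new): [pig plum bee lime fox]
Total: 12 hits, 8 misses, 3 evictions

Hit rate = 12/20 = 3/5

Answer: 3/5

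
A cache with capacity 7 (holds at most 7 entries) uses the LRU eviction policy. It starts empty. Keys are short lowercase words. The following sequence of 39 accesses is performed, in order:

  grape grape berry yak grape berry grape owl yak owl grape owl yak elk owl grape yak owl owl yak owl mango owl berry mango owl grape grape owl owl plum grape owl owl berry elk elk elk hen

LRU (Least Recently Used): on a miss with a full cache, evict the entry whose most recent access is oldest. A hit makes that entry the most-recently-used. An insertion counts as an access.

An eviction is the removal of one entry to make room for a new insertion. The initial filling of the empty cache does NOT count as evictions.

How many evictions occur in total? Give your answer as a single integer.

Answer: 1

Derivation:
LRU simulation (capacity=7):
  1. access grape: MISS. Cache (LRU->MRU): [grape]
  2. access grape: HIT. Cache (LRU->MRU): [grape]
  3. access berry: MISS. Cache (LRU->MRU): [grape berry]
  4. access yak: MISS. Cache (LRU->MRU): [grape berry yak]
  5. access grape: HIT. Cache (LRU->MRU): [berry yak grape]
  6. access berry: HIT. Cache (LRU->MRU): [yak grape berry]
  7. access grape: HIT. Cache (LRU->MRU): [yak berry grape]
  8. access owl: MISS. Cache (LRU->MRU): [yak berry grape owl]
  9. access yak: HIT. Cache (LRU->MRU): [berry grape owl yak]
  10. access owl: HIT. Cache (LRU->MRU): [berry grape yak owl]
  11. access grape: HIT. Cache (LRU->MRU): [berry yak owl grape]
  12. access owl: HIT. Cache (LRU->MRU): [berry yak grape owl]
  13. access yak: HIT. Cache (LRU->MRU): [berry grape owl yak]
  14. access elk: MISS. Cache (LRU->MRU): [berry grape owl yak elk]
  15. access owl: HIT. Cache (LRU->MRU): [berry grape yak elk owl]
  16. access grape: HIT. Cache (LRU->MRU): [berry yak elk owl grape]
  17. access yak: HIT. Cache (LRU->MRU): [berry elk owl grape yak]
  18. access owl: HIT. Cache (LRU->MRU): [berry elk grape yak owl]
  19. access owl: HIT. Cache (LRU->MRU): [berry elk grape yak owl]
  20. access yak: HIT. Cache (LRU->MRU): [berry elk grape owl yak]
  21. access owl: HIT. Cache (LRU->MRU): [berry elk grape yak owl]
  22. access mango: MISS. Cache (LRU->MRU): [berry elk grape yak owl mango]
  23. access owl: HIT. Cache (LRU->MRU): [berry elk grape yak mango owl]
  24. access berry: HIT. Cache (LRU->MRU): [elk grape yak mango owl berry]
  25. access mango: HIT. Cache (LRU->MRU): [elk grape yak owl berry mango]
  26. access owl: HIT. Cache (LRU->MRU): [elk grape yak berry mango owl]
  27. access grape: HIT. Cache (LRU->MRU): [elk yak berry mango owl grape]
  28. access grape: HIT. Cache (LRU->MRU): [elk yak berry mango owl grape]
  29. access owl: HIT. Cache (LRU->MRU): [elk yak berry mango grape owl]
  30. access owl: HIT. Cache (LRU->MRU): [elk yak berry mango grape owl]
  31. access plum: MISS. Cache (LRU->MRU): [elk yak berry mango grape owl plum]
  32. access grape: HIT. Cache (LRU->MRU): [elk yak berry mango owl plum grape]
  33. access owl: HIT. Cache (LRU->MRU): [elk yak berry mango plum grape owl]
  34. access owl: HIT. Cache (LRU->MRU): [elk yak berry mango plum grape owl]
  35. access berry: HIT. Cache (LRU->MRU): [elk yak mango plum grape owl berry]
  36. access elk: HIT. Cache (LRU->MRU): [yak mango plum grape owl berry elk]
  37. access elk: HIT. Cache (LRU->MRU): [yak mango plum grape owl berry elk]
  38. access elk: HIT. Cache (LRU->MRU): [yak mango plum grape owl berry elk]
  39. access hen: MISS, evict yak. Cache (LRU->MRU): [mango plum grape owl berry elk hen]
Total: 31 hits, 8 misses, 1 evictions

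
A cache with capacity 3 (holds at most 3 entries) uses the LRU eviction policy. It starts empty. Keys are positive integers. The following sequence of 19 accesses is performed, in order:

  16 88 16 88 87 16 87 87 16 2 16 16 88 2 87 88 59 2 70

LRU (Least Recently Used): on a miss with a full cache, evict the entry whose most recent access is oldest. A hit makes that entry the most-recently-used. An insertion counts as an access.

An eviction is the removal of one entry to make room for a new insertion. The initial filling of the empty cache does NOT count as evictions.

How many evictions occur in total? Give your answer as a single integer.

Answer: 6

Derivation:
LRU simulation (capacity=3):
  1. access 16: MISS. Cache (LRU->MRU): [16]
  2. access 88: MISS. Cache (LRU->MRU): [16 88]
  3. access 16: HIT. Cache (LRU->MRU): [88 16]
  4. access 88: HIT. Cache (LRU->MRU): [16 88]
  5. access 87: MISS. Cache (LRU->MRU): [16 88 87]
  6. access 16: HIT. Cache (LRU->MRU): [88 87 16]
  7. access 87: HIT. Cache (LRU->MRU): [88 16 87]
  8. access 87: HIT. Cache (LRU->MRU): [88 16 87]
  9. access 16: HIT. Cache (LRU->MRU): [88 87 16]
  10. access 2: MISS, evict 88. Cache (LRU->MRU): [87 16 2]
  11. access 16: HIT. Cache (LRU->MRU): [87 2 16]
  12. access 16: HIT. Cache (LRU->MRU): [87 2 16]
  13. access 88: MISS, evict 87. Cache (LRU->MRU): [2 16 88]
  14. access 2: HIT. Cache (LRU->MRU): [16 88 2]
  15. access 87: MISS, evict 16. Cache (LRU->MRU): [88 2 87]
  16. access 88: HIT. Cache (LRU->MRU): [2 87 88]
  17. access 59: MISS, evict 2. Cache (LRU->MRU): [87 88 59]
  18. access 2: MISS, evict 87. Cache (LRU->MRU): [88 59 2]
  19. access 70: MISS, evict 88. Cache (LRU->MRU): [59 2 70]
Total: 10 hits, 9 misses, 6 evictions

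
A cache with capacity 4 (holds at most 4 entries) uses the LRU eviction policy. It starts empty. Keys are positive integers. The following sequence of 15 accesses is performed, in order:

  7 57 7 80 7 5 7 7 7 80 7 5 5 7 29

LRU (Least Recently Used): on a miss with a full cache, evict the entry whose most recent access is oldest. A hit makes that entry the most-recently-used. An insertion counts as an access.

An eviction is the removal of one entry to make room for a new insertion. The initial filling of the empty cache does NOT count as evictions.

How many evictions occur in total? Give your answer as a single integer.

LRU simulation (capacity=4):
  1. access 7: MISS. Cache (LRU->MRU): [7]
  2. access 57: MISS. Cache (LRU->MRU): [7 57]
  3. access 7: HIT. Cache (LRU->MRU): [57 7]
  4. access 80: MISS. Cache (LRU->MRU): [57 7 80]
  5. access 7: HIT. Cache (LRU->MRU): [57 80 7]
  6. access 5: MISS. Cache (LRU->MRU): [57 80 7 5]
  7. access 7: HIT. Cache (LRU->MRU): [57 80 5 7]
  8. access 7: HIT. Cache (LRU->MRU): [57 80 5 7]
  9. access 7: HIT. Cache (LRU->MRU): [57 80 5 7]
  10. access 80: HIT. Cache (LRU->MRU): [57 5 7 80]
  11. access 7: HIT. Cache (LRU->MRU): [57 5 80 7]
  12. access 5: HIT. Cache (LRU->MRU): [57 80 7 5]
  13. access 5: HIT. Cache (LRU->MRU): [57 80 7 5]
  14. access 7: HIT. Cache (LRU->MRU): [57 80 5 7]
  15. access 29: MISS, evict 57. Cache (LRU->MRU): [80 5 7 29]
Total: 10 hits, 5 misses, 1 evictions

Answer: 1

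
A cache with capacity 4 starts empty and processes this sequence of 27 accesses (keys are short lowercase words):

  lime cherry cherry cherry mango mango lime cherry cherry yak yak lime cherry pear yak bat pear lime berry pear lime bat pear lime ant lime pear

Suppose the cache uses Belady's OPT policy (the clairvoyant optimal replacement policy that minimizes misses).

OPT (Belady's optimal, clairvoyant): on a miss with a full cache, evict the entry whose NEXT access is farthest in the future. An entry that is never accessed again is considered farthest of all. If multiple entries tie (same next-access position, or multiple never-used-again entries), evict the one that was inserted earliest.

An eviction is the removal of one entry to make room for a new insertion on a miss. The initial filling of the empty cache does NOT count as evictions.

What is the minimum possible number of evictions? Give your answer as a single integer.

OPT (Belady) simulation (capacity=4):
  1. access lime: MISS. Cache: [lime]
  2. access cherry: MISS. Cache: [lime cherry]
  3. access cherry: HIT. Next use of cherry: step 4. Cache: [lime cherry]
  4. access cherry: HIT. Next use of cherry: step 8. Cache: [lime cherry]
  5. access mango: MISS. Cache: [lime cherry mango]
  6. access mango: HIT. Next use of mango: never. Cache: [lime cherry mango]
  7. access lime: HIT. Next use of lime: step 12. Cache: [lime cherry mango]
  8. access cherry: HIT. Next use of cherry: step 9. Cache: [lime cherry mango]
  9. access cherry: HIT. Next use of cherry: step 13. Cache: [lime cherry mango]
  10. access yak: MISS. Cache: [lime cherry mango yak]
  11. access yak: HIT. Next use of yak: step 15. Cache: [lime cherry mango yak]
  12. access lime: HIT. Next use of lime: step 18. Cache: [lime cherry mango yak]
  13. access cherry: HIT. Next use of cherry: never. Cache: [lime cherry mango yak]
  14. access pear: MISS, evict cherry (next use: never). Cache: [lime mango yak pear]
  15. access yak: HIT. Next use of yak: never. Cache: [lime mango yak pear]
  16. access bat: MISS, evict mango (next use: never). Cache: [lime yak pear bat]
  17. access pear: HIT. Next use of pear: step 20. Cache: [lime yak pear bat]
  18. access lime: HIT. Next use of lime: step 21. Cache: [lime yak pear bat]
  19. access berry: MISS, evict yak (next use: never). Cache: [lime pear bat berry]
  20. access pear: HIT. Next use of pear: step 23. Cache: [lime pear bat berry]
  21. access lime: HIT. Next use of lime: step 24. Cache: [lime pear bat berry]
  22. access bat: HIT. Next use of bat: never. Cache: [lime pear bat berry]
  23. access pear: HIT. Next use of pear: step 27. Cache: [lime pear bat berry]
  24. access lime: HIT. Next use of lime: step 26. Cache: [lime pear bat berry]
  25. access ant: MISS, evict bat (next use: never). Cache: [lime pear berry ant]
  26. access lime: HIT. Next use of lime: never. Cache: [lime pear berry ant]
  27. access pear: HIT. Next use of pear: never. Cache: [lime pear berry ant]
Total: 19 hits, 8 misses, 4 evictions

Answer: 4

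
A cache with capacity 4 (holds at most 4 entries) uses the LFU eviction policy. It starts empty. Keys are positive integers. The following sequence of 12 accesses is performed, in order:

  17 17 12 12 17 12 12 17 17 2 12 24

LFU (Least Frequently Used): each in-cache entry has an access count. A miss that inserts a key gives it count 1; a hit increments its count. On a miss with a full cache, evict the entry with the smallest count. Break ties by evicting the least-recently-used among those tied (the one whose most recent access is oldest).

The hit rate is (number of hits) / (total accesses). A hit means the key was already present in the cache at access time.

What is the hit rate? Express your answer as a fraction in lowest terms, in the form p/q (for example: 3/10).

Answer: 2/3

Derivation:
LFU simulation (capacity=4):
  1. access 17: MISS. Cache: [17(c=1)]
  2. access 17: HIT, count now 2. Cache: [17(c=2)]
  3. access 12: MISS. Cache: [12(c=1) 17(c=2)]
  4. access 12: HIT, count now 2. Cache: [17(c=2) 12(c=2)]
  5. access 17: HIT, count now 3. Cache: [12(c=2) 17(c=3)]
  6. access 12: HIT, count now 3. Cache: [17(c=3) 12(c=3)]
  7. access 12: HIT, count now 4. Cache: [17(c=3) 12(c=4)]
  8. access 17: HIT, count now 4. Cache: [12(c=4) 17(c=4)]
  9. access 17: HIT, count now 5. Cache: [12(c=4) 17(c=5)]
  10. access 2: MISS. Cache: [2(c=1) 12(c=4) 17(c=5)]
  11. access 12: HIT, count now 5. Cache: [2(c=1) 17(c=5) 12(c=5)]
  12. access 24: MISS. Cache: [2(c=1) 24(c=1) 17(c=5) 12(c=5)]
Total: 8 hits, 4 misses, 0 evictions

Hit rate = 8/12 = 2/3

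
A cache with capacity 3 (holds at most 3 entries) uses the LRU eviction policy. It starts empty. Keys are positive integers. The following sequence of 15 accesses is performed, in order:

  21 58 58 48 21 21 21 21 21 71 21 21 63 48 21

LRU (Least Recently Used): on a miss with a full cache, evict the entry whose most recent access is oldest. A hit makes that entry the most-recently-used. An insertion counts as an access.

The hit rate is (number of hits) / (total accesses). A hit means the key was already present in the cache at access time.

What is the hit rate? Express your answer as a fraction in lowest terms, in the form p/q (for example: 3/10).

Answer: 3/5

Derivation:
LRU simulation (capacity=3):
  1. access 21: MISS. Cache (LRU->MRU): [21]
  2. access 58: MISS. Cache (LRU->MRU): [21 58]
  3. access 58: HIT. Cache (LRU->MRU): [21 58]
  4. access 48: MISS. Cache (LRU->MRU): [21 58 48]
  5. access 21: HIT. Cache (LRU->MRU): [58 48 21]
  6. access 21: HIT. Cache (LRU->MRU): [58 48 21]
  7. access 21: HIT. Cache (LRU->MRU): [58 48 21]
  8. access 21: HIT. Cache (LRU->MRU): [58 48 21]
  9. access 21: HIT. Cache (LRU->MRU): [58 48 21]
  10. access 71: MISS, evict 58. Cache (LRU->MRU): [48 21 71]
  11. access 21: HIT. Cache (LRU->MRU): [48 71 21]
  12. access 21: HIT. Cache (LRU->MRU): [48 71 21]
  13. access 63: MISS, evict 48. Cache (LRU->MRU): [71 21 63]
  14. access 48: MISS, evict 71. Cache (LRU->MRU): [21 63 48]
  15. access 21: HIT. Cache (LRU->MRU): [63 48 21]
Total: 9 hits, 6 misses, 3 evictions

Hit rate = 9/15 = 3/5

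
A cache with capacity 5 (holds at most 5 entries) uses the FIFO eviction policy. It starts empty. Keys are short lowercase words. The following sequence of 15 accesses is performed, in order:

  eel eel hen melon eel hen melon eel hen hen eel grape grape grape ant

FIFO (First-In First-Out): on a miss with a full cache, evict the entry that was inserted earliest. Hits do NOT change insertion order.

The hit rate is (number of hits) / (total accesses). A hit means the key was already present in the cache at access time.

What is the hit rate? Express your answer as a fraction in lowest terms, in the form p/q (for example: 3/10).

FIFO simulation (capacity=5):
  1. access eel: MISS. Cache (old->new): [eel]
  2. access eel: HIT. Cache (old->new): [eel]
  3. access hen: MISS. Cache (old->new): [eel hen]
  4. access melon: MISS. Cache (old->new): [eel hen melon]
  5. access eel: HIT. Cache (old->new): [eel hen melon]
  6. access hen: HIT. Cache (old->new): [eel hen melon]
  7. access melon: HIT. Cache (old->new): [eel hen melon]
  8. access eel: HIT. Cache (old->new): [eel hen melon]
  9. access hen: HIT. Cache (old->new): [eel hen melon]
  10. access hen: HIT. Cache (old->new): [eel hen melon]
  11. access eel: HIT. Cache (old->new): [eel hen melon]
  12. access grape: MISS. Cache (old->new): [eel hen melon grape]
  13. access grape: HIT. Cache (old->new): [eel hen melon grape]
  14. access grape: HIT. Cache (old->new): [eel hen melon grape]
  15. access ant: MISS. Cache (old->new): [eel hen melon grape ant]
Total: 10 hits, 5 misses, 0 evictions

Hit rate = 10/15 = 2/3

Answer: 2/3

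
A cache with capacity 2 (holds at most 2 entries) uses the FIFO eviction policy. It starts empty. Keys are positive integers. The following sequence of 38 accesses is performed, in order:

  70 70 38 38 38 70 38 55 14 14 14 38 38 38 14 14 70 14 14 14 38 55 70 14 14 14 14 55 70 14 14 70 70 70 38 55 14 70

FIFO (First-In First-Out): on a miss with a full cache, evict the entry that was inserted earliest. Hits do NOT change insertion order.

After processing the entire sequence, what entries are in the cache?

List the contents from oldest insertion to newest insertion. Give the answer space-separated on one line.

FIFO simulation (capacity=2):
  1. access 70: MISS. Cache (old->new): [70]
  2. access 70: HIT. Cache (old->new): [70]
  3. access 38: MISS. Cache (old->new): [70 38]
  4. access 38: HIT. Cache (old->new): [70 38]
  5. access 38: HIT. Cache (old->new): [70 38]
  6. access 70: HIT. Cache (old->new): [70 38]
  7. access 38: HIT. Cache (old->new): [70 38]
  8. access 55: MISS, evict 70. Cache (old->new): [38 55]
  9. access 14: MISS, evict 38. Cache (old->new): [55 14]
  10. access 14: HIT. Cache (old->new): [55 14]
  11. access 14: HIT. Cache (old->new): [55 14]
  12. access 38: MISS, evict 55. Cache (old->new): [14 38]
  13. access 38: HIT. Cache (old->new): [14 38]
  14. access 38: HIT. Cache (old->new): [14 38]
  15. access 14: HIT. Cache (old->new): [14 38]
  16. access 14: HIT. Cache (old->new): [14 38]
  17. access 70: MISS, evict 14. Cache (old->new): [38 70]
  18. access 14: MISS, evict 38. Cache (old->new): [70 14]
  19. access 14: HIT. Cache (old->new): [70 14]
  20. access 14: HIT. Cache (old->new): [70 14]
  21. access 38: MISS, evict 70. Cache (old->new): [14 38]
  22. access 55: MISS, evict 14. Cache (old->new): [38 55]
  23. access 70: MISS, evict 38. Cache (old->new): [55 70]
  24. access 14: MISS, evict 55. Cache (old->new): [70 14]
  25. access 14: HIT. Cache (old->new): [70 14]
  26. access 14: HIT. Cache (old->new): [70 14]
  27. access 14: HIT. Cache (old->new): [70 14]
  28. access 55: MISS, evict 70. Cache (old->new): [14 55]
  29. access 70: MISS, evict 14. Cache (old->new): [55 70]
  30. access 14: MISS, evict 55. Cache (old->new): [70 14]
  31. access 14: HIT. Cache (old->new): [70 14]
  32. access 70: HIT. Cache (old->new): [70 14]
  33. access 70: HIT. Cache (old->new): [70 14]
  34. access 70: HIT. Cache (old->new): [70 14]
  35. access 38: MISS, evict 70. Cache (old->new): [14 38]
  36. access 55: MISS, evict 14. Cache (old->new): [38 55]
  37. access 14: MISS, evict 38. Cache (old->new): [55 14]
  38. access 70: MISS, evict 55. Cache (old->new): [14 70]
Total: 20 hits, 18 misses, 16 evictions

Answer: 14 70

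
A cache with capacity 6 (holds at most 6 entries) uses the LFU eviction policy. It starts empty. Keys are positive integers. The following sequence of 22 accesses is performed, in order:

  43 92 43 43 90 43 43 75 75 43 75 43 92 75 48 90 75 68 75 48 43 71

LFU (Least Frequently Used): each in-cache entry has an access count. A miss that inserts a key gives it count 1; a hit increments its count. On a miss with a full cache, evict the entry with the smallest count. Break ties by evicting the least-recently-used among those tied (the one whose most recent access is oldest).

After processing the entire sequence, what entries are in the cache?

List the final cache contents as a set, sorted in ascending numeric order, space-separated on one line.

Answer: 43 48 71 75 90 92

Derivation:
LFU simulation (capacity=6):
  1. access 43: MISS. Cache: [43(c=1)]
  2. access 92: MISS. Cache: [43(c=1) 92(c=1)]
  3. access 43: HIT, count now 2. Cache: [92(c=1) 43(c=2)]
  4. access 43: HIT, count now 3. Cache: [92(c=1) 43(c=3)]
  5. access 90: MISS. Cache: [92(c=1) 90(c=1) 43(c=3)]
  6. access 43: HIT, count now 4. Cache: [92(c=1) 90(c=1) 43(c=4)]
  7. access 43: HIT, count now 5. Cache: [92(c=1) 90(c=1) 43(c=5)]
  8. access 75: MISS. Cache: [92(c=1) 90(c=1) 75(c=1) 43(c=5)]
  9. access 75: HIT, count now 2. Cache: [92(c=1) 90(c=1) 75(c=2) 43(c=5)]
  10. access 43: HIT, count now 6. Cache: [92(c=1) 90(c=1) 75(c=2) 43(c=6)]
  11. access 75: HIT, count now 3. Cache: [92(c=1) 90(c=1) 75(c=3) 43(c=6)]
  12. access 43: HIT, count now 7. Cache: [92(c=1) 90(c=1) 75(c=3) 43(c=7)]
  13. access 92: HIT, count now 2. Cache: [90(c=1) 92(c=2) 75(c=3) 43(c=7)]
  14. access 75: HIT, count now 4. Cache: [90(c=1) 92(c=2) 75(c=4) 43(c=7)]
  15. access 48: MISS. Cache: [90(c=1) 48(c=1) 92(c=2) 75(c=4) 43(c=7)]
  16. access 90: HIT, count now 2. Cache: [48(c=1) 92(c=2) 90(c=2) 75(c=4) 43(c=7)]
  17. access 75: HIT, count now 5. Cache: [48(c=1) 92(c=2) 90(c=2) 75(c=5) 43(c=7)]
  18. access 68: MISS. Cache: [48(c=1) 68(c=1) 92(c=2) 90(c=2) 75(c=5) 43(c=7)]
  19. access 75: HIT, count now 6. Cache: [48(c=1) 68(c=1) 92(c=2) 90(c=2) 75(c=6) 43(c=7)]
  20. access 48: HIT, count now 2. Cache: [68(c=1) 92(c=2) 90(c=2) 48(c=2) 75(c=6) 43(c=7)]
  21. access 43: HIT, count now 8. Cache: [68(c=1) 92(c=2) 90(c=2) 48(c=2) 75(c=6) 43(c=8)]
  22. access 71: MISS, evict 68(c=1). Cache: [71(c=1) 92(c=2) 90(c=2) 48(c=2) 75(c=6) 43(c=8)]
Total: 15 hits, 7 misses, 1 evictions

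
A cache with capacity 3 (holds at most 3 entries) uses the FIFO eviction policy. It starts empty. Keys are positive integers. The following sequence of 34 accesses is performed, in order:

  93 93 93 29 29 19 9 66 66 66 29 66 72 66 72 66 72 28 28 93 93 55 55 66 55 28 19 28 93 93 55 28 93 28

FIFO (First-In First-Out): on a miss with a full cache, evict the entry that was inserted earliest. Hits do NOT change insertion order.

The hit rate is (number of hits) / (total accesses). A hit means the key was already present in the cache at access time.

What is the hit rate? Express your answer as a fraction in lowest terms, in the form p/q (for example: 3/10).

Answer: 9/17

Derivation:
FIFO simulation (capacity=3):
  1. access 93: MISS. Cache (old->new): [93]
  2. access 93: HIT. Cache (old->new): [93]
  3. access 93: HIT. Cache (old->new): [93]
  4. access 29: MISS. Cache (old->new): [93 29]
  5. access 29: HIT. Cache (old->new): [93 29]
  6. access 19: MISS. Cache (old->new): [93 29 19]
  7. access 9: MISS, evict 93. Cache (old->new): [29 19 9]
  8. access 66: MISS, evict 29. Cache (old->new): [19 9 66]
  9. access 66: HIT. Cache (old->new): [19 9 66]
  10. access 66: HIT. Cache (old->new): [19 9 66]
  11. access 29: MISS, evict 19. Cache (old->new): [9 66 29]
  12. access 66: HIT. Cache (old->new): [9 66 29]
  13. access 72: MISS, evict 9. Cache (old->new): [66 29 72]
  14. access 66: HIT. Cache (old->new): [66 29 72]
  15. access 72: HIT. Cache (old->new): [66 29 72]
  16. access 66: HIT. Cache (old->new): [66 29 72]
  17. access 72: HIT. Cache (old->new): [66 29 72]
  18. access 28: MISS, evict 66. Cache (old->new): [29 72 28]
  19. access 28: HIT. Cache (old->new): [29 72 28]
  20. access 93: MISS, evict 29. Cache (old->new): [72 28 93]
  21. access 93: HIT. Cache (old->new): [72 28 93]
  22. access 55: MISS, evict 72. Cache (old->new): [28 93 55]
  23. access 55: HIT. Cache (old->new): [28 93 55]
  24. access 66: MISS, evict 28. Cache (old->new): [93 55 66]
  25. access 55: HIT. Cache (old->new): [93 55 66]
  26. access 28: MISS, evict 93. Cache (old->new): [55 66 28]
  27. access 19: MISS, evict 55. Cache (old->new): [66 28 19]
  28. access 28: HIT. Cache (old->new): [66 28 19]
  29. access 93: MISS, evict 66. Cache (old->new): [28 19 93]
  30. access 93: HIT. Cache (old->new): [28 19 93]
  31. access 55: MISS, evict 28. Cache (old->new): [19 93 55]
  32. access 28: MISS, evict 19. Cache (old->new): [93 55 28]
  33. access 93: HIT. Cache (old->new): [93 55 28]
  34. access 28: HIT. Cache (old->new): [93 55 28]
Total: 18 hits, 16 misses, 13 evictions

Hit rate = 18/34 = 9/17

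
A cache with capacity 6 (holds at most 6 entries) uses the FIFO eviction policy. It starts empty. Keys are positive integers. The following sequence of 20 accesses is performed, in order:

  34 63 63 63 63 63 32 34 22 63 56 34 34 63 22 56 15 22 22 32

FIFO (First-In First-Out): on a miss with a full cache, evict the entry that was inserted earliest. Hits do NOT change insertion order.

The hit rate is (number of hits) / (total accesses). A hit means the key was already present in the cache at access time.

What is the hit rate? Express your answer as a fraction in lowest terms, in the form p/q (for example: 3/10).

FIFO simulation (capacity=6):
  1. access 34: MISS. Cache (old->new): [34]
  2. access 63: MISS. Cache (old->new): [34 63]
  3. access 63: HIT. Cache (old->new): [34 63]
  4. access 63: HIT. Cache (old->new): [34 63]
  5. access 63: HIT. Cache (old->new): [34 63]
  6. access 63: HIT. Cache (old->new): [34 63]
  7. access 32: MISS. Cache (old->new): [34 63 32]
  8. access 34: HIT. Cache (old->new): [34 63 32]
  9. access 22: MISS. Cache (old->new): [34 63 32 22]
  10. access 63: HIT. Cache (old->new): [34 63 32 22]
  11. access 56: MISS. Cache (old->new): [34 63 32 22 56]
  12. access 34: HIT. Cache (old->new): [34 63 32 22 56]
  13. access 34: HIT. Cache (old->new): [34 63 32 22 56]
  14. access 63: HIT. Cache (old->new): [34 63 32 22 56]
  15. access 22: HIT. Cache (old->new): [34 63 32 22 56]
  16. access 56: HIT. Cache (old->new): [34 63 32 22 56]
  17. access 15: MISS. Cache (old->new): [34 63 32 22 56 15]
  18. access 22: HIT. Cache (old->new): [34 63 32 22 56 15]
  19. access 22: HIT. Cache (old->new): [34 63 32 22 56 15]
  20. access 32: HIT. Cache (old->new): [34 63 32 22 56 15]
Total: 14 hits, 6 misses, 0 evictions

Hit rate = 14/20 = 7/10

Answer: 7/10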